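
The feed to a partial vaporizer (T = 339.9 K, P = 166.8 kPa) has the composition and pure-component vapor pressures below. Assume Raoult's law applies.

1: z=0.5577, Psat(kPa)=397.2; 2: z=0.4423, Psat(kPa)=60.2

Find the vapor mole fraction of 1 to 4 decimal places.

Raoult's law: Kᵢ = Pᵢˢᵃᵗ/P = Pᵢˢᵃᵗ/166.8.
  K_1 = 397.2/166.8 = 2.381295, K_2 = 60.2/166.8 = 0.360911
Rachford–Rice: g(β) = Σ zᵢ(Kᵢ−1)/(1+β(Kᵢ−1)) = 0.
Feasibility: ΣzᵢKᵢ = 1.4877, Σzᵢ/Kᵢ = 1.4597 — both > 1, two phases present.
Binary case is linear: z₁(K₁−1)(1+β(K₂−1)) + z₂(K₂−1)(1+β(K₁−1)) = 0
⇒ β = [z₁(K₁−1)+z₂(K₂−1)] / [−(K₁−1)(K₂−1)] = 0.48768/0.88277 = 0.5524
Compositions from xᵢ = zᵢ/(1+β(Kᵢ−1)), yᵢ = Kᵢxᵢ:
  1: x = 0.3163, y = 0.7533
  2: x = 0.6837, y = 0.2467

y_1 = 0.7533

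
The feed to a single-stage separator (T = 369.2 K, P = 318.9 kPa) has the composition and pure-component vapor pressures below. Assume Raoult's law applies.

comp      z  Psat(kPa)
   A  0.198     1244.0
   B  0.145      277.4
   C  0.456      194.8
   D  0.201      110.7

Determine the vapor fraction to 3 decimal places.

Raoult's law: Kᵢ = Pᵢˢᵃᵗ/P = Pᵢˢᵃᵗ/318.9.
  K_A = 1244.0/318.9 = 3.90091, K_B = 277.4/318.9 = 0.86987, K_C = 194.8/318.9 = 0.61085, K_D = 110.7/318.9 = 0.34713
Rachford–Rice: g(ψ) = Σ zᵢ(Kᵢ−1)/(1+ψ(Kᵢ−1)) = 0.
Feasibility: ΣzᵢKᵢ = 1.247, Σzᵢ/Kᵢ = 1.543 — both > 1, two phases present.
Iterate (Newton) starting at ψ = 0.5:
  ψ = 0.500: g = -0.2009, g' = -0.576 → ψ = 0.151
  ψ = 0.151: g = 0.0462, g' = -0.992 → ψ = 0.197
  ψ = 0.197: g = 0.0030, g' = -0.870 → ψ = 0.201
Converged at ψ = 0.201.

ψ = 0.201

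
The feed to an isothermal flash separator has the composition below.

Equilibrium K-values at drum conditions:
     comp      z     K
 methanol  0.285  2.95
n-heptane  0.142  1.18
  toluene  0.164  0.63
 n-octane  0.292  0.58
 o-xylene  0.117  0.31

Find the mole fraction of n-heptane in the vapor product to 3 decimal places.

Rachford–Rice: g(ψ) = Σ zᵢ(Kᵢ−1)/(1+ψ(Kᵢ−1)) = 0.
Feasibility: ΣzᵢKᵢ = 1.317, Σzᵢ/Kᵢ = 1.358 — both > 1, two phases present.
Newton iteration, ψ⁰ = 0.63:
  ψ = 0.630: g = -0.1164, g' = -0.530 → ψ = 0.410
  ψ = 0.410: g = 0.0002, g' = -0.553 → ψ = 0.411
Converged at ψ = 0.411.
Compositions from xᵢ = zᵢ/(1+ψ(Kᵢ−1)), yᵢ = Kᵢxᵢ:
  methanol: x = 0.158, y = 0.467
  n-heptane: x = 0.132, y = 0.156
  toluene: x = 0.193, y = 0.122
  n-octane: x = 0.353, y = 0.205
  o-xylene: x = 0.163, y = 0.051

y_n-heptane = 0.156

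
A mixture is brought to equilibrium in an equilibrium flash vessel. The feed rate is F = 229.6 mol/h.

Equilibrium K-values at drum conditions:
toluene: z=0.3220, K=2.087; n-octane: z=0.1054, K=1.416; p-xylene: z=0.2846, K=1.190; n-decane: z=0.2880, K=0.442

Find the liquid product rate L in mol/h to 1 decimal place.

Let ψ = V/F and solve Σ zᵢ(Kᵢ−1)/(1+ψ(Kᵢ−1)) = 0.
g(0) = ΣzᵢKᵢ − 1 = 0.2872 and g(1) = 1 − Σzᵢ/Kᵢ = -0.1195, so a root lies in (0, 1).
Newton–Raphson from ψ = 0.5:
  ψ = 0.5000: g = 0.08956, g' = -0.3533 → ψ = 0.7535
  ψ = 0.7535: g = -0.00419, g' = -0.4004 → ψ = 0.7430
Converged at ψ = 0.7430.
Then V = ψ·F = 0.7430·229.6 = 170.6 mol/h and L = F − V = 59.0 mol/h.

L = 59.0 mol/h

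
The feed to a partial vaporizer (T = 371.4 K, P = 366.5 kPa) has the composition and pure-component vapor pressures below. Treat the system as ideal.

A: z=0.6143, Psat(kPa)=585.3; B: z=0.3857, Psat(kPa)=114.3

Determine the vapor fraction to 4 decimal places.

ψ = 0.2466

Raoult's law: Kᵢ = Pᵢˢᵃᵗ/P = Pᵢˢᵃᵗ/366.5.
  K_A = 585.3/366.5 = 1.596999, K_B = 114.3/366.5 = 0.311869
Let ψ = V/F and solve Σ zᵢ(Kᵢ−1)/(1+ψ(Kᵢ−1)) = 0.
Check two-phase: ΣzᵢKᵢ = 1.1013 > 1 and Σzᵢ/Kᵢ = 1.6214 > 1, so g(0) = 0.1013 > 0 and g(1) = -0.6214 < 0.
Binary case is linear: z₁(K₁−1)(1+ψ(K₂−1)) + z₂(K₂−1)(1+ψ(K₁−1)) = 0
⇒ ψ = [z₁(K₁−1)+z₂(K₂−1)] / [−(K₁−1)(K₂−1)] = 0.10132/0.41081 = 0.2466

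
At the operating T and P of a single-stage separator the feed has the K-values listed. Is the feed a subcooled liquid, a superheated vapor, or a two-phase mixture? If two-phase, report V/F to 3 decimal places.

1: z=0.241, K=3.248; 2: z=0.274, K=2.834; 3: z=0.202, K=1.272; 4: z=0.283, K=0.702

superheated vapor

ΣzᵢKᵢ = 2.015; Σzᵢ/Kᵢ = 0.733.
Since Σzᵢ/Kᵢ < 1 the mixture is above its dew point — single vapor phase.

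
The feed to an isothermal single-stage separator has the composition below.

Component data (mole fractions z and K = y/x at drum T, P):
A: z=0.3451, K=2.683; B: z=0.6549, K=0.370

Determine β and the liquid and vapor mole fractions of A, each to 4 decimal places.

β = 0.1587, x_A = 0.2724, y_A = 0.7308

Material balance + equilibrium reduce to Σ zᵢ(Kᵢ−1)/(1+β(Kᵢ−1)) = 0.
g(0) = ΣzᵢKᵢ − 1 = 0.1682 and g(1) = 1 − Σzᵢ/Kᵢ = -0.8986, so a root lies in (0, 1).
Binary case is linear: z₁(K₁−1)(1+β(K₂−1)) + z₂(K₂−1)(1+β(K₁−1)) = 0
⇒ β = [z₁(K₁−1)+z₂(K₂−1)] / [−(K₁−1)(K₂−1)] = 0.16822/1.06029 = 0.1587
Compositions from xᵢ = zᵢ/(1+β(Kᵢ−1)), yᵢ = Kᵢxᵢ:
  A: x = 0.2724, y = 0.7308
  B: x = 0.7276, y = 0.2692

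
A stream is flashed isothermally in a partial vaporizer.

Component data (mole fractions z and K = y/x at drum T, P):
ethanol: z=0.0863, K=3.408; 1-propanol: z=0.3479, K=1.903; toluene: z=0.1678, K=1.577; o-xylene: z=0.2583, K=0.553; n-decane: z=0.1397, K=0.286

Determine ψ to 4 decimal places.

ψ = 0.6509

Material balance + equilibrium reduce to Σ zᵢ(Kᵢ−1)/(1+ψ(Kᵢ−1)) = 0.
Check two-phase: ΣzᵢKᵢ = 1.4036 > 1 and Σzᵢ/Kᵢ = 1.2701 > 1, so g(0) = 0.4036 > 0 and g(1) = -0.2701 < 0.
Iterate (Newton) starting at ψ = 0.5:
  ψ = 0.5000: g = 0.08205, g' = -0.5292 → ψ = 0.6550
  ψ = 0.6550: g = -0.00237, g' = -0.5713 → ψ = 0.6509
Converged at ψ = 0.6509.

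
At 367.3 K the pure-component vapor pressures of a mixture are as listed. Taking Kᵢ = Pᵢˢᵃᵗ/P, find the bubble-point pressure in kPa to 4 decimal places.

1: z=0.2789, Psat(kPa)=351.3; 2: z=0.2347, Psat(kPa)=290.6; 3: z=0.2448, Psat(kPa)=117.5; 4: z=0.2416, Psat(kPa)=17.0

Pbub = 199.0526 kPa

At the bubble point ψ → 0, so ΣzᵢKᵢ = 1 with Kᵢ = Pᵢˢᵃᵗ/P ⇒ P = ΣzᵢPᵢˢᵃᵗ.
P = 0.2789·351.3 + 0.2347·290.6 + 0.2448·117.5 + 0.2416·17.0 = 199.0526 kPa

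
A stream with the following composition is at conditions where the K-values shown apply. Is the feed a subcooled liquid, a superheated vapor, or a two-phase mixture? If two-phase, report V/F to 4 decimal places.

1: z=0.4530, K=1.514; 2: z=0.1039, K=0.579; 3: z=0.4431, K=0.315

ΣzᵢKᵢ = 0.8856; Σzᵢ/Kᵢ = 1.8853.
Since ΣzᵢKᵢ < 1 the mixture is below its bubble point — single liquid phase.

subcooled liquid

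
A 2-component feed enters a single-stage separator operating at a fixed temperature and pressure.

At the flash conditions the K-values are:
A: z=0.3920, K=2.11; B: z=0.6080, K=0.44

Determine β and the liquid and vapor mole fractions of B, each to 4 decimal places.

β = 0.1523, x_B = 0.6647, y_B = 0.2925

Binary case is linear: z₁(K₁−1)(1+β(K₂−1)) + z₂(K₂−1)(1+β(K₁−1)) = 0
⇒ β = [z₁(K₁−1)+z₂(K₂−1)] / [−(K₁−1)(K₂−1)] = 0.09464/0.62160 = 0.1523
Compositions from xᵢ = zᵢ/(1+β(Kᵢ−1)), yᵢ = Kᵢxᵢ:
  A: x = 0.3353, y = 0.7075
  B: x = 0.6647, y = 0.2925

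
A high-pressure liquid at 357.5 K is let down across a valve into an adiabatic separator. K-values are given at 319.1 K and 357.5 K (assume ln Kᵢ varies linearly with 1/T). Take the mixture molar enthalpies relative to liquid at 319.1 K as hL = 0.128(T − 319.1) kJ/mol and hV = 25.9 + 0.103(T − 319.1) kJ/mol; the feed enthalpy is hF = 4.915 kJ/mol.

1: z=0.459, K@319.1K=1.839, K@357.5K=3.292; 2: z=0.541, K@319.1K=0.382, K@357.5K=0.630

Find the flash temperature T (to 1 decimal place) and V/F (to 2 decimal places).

T = 321.8 K, V/F = 0.18

Adiabatic flash: solve Rachford–Rice at each trial T, then check hF = ψ·hV(T) + (1−ψ)·hL(T).
  T = 319.1 K: K = (1.839, 0.382), RR gives ψ = 0.098, H_out = 2.536 kJ/mol
  T = 357.5 K: K = (3.292, 0.630), RR gives ψ = 1.000, H_out = 29.855 kJ/mol
  T = 338.3 K: K = (2.501, 0.498), RR gives ψ = 0.553, H_out = 16.522 kJ/mol
  T = 328.7 K: K = (2.154, 0.438), RR gives ψ = 0.348, H_out = 10.149 kJ/mol
  T = 323.9 K: K = (1.993, 0.409), RR gives ψ = 0.232, H_out = 6.599 kJ/mol
  T = 321.5 K: K = (1.915, 0.396), RR gives ψ = 0.168, H_out = 4.649 kJ/mol
Linear interpolation between T = 321.5 (H_out = 4.649) and T = 323.9 (H_out = 6.599) on hF = 4.915 gives T ≈ 321.8 K, at which ψ = 0.18.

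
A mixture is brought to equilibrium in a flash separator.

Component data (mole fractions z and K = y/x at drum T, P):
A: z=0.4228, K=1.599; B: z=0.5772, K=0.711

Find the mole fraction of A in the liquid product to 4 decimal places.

x_A = 0.3255

Binary case is linear: z₁(K₁−1)(1+β(K₂−1)) + z₂(K₂−1)(1+β(K₁−1)) = 0
⇒ β = [z₁(K₁−1)+z₂(K₂−1)] / [−(K₁−1)(K₂−1)] = 0.08645/0.17311 = 0.4994
Compositions from xᵢ = zᵢ/(1+β(Kᵢ−1)), yᵢ = Kᵢxᵢ:
  A: x = 0.3255, y = 0.5204
  B: x = 0.6745, y = 0.4796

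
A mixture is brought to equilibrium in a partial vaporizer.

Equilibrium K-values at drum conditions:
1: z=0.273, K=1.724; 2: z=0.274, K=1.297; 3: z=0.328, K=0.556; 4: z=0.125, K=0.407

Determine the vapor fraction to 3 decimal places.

ψ = 0.221

Newton iteration, ψ⁰ = 0.5:
  ψ = 0.500: g = -0.0766, g' = -0.291 → ψ = 0.237
  ψ = 0.237: g = -0.0043, g' = -0.266 → ψ = 0.221
Converged at ψ = 0.221.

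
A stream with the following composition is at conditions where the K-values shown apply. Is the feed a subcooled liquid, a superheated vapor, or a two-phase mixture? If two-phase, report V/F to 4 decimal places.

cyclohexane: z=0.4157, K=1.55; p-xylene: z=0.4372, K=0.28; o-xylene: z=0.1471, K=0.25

subcooled liquid

ΣzᵢKᵢ = 0.8035; Σzᵢ/Kᵢ = 2.4180.
Since ΣzᵢKᵢ < 1 the mixture is below its bubble point — single liquid phase.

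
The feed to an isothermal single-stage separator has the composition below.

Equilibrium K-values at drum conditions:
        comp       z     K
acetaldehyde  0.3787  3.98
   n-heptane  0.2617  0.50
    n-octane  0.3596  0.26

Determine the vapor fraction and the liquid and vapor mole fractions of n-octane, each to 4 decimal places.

Material balance + equilibrium reduce to Σ zᵢ(Kᵢ−1)/(1+ψ(Kᵢ−1)) = 0.
g(0) = ΣzᵢKᵢ − 1 = 0.7316 and g(1) = 1 − Σzᵢ/Kᵢ = -1.0016, so a root lies in (0, 1).
Iterate (Newton) starting at ψ = 0.5:
  ψ = 0.5000: g = -0.14363, g' = -1.1549 → ψ = 0.3756
  ψ = 0.3756: g = 0.00282, g' = -1.2256 → ψ = 0.3779
Converged at ψ = 0.3779.
Compositions from xᵢ = zᵢ/(1+ψ(Kᵢ−1)), yᵢ = Kᵢxᵢ:
  acetaldehyde: x = 0.1781, y = 0.7089
  n-heptane: x = 0.3227, y = 0.1613
  n-octane: x = 0.4992, y = 0.1298

ψ = 0.3779, x_n-octane = 0.4992, y_n-octane = 0.1298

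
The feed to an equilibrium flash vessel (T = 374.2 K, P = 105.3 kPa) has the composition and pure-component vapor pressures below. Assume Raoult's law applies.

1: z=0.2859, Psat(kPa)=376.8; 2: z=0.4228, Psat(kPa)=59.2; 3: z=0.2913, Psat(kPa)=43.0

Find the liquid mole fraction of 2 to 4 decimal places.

x_2 = 0.4848

Raoult's law: Kᵢ = Pᵢˢᵃᵗ/P = Pᵢˢᵃᵗ/105.3.
  K_1 = 376.8/105.3 = 3.578348, K_2 = 59.2/105.3 = 0.562203, K_3 = 43.0/105.3 = 0.408357
Rachford–Rice: g(ψ) = Σ zᵢ(Kᵢ−1)/(1+ψ(Kᵢ−1)) = 0.
g(0) = ΣzᵢKᵢ − 1 = 0.3797 and g(1) = 1 − Σzᵢ/Kᵢ = -0.5453, so a root lies in (0, 1).
Newton–Raphson from ψ = 0.5:
  ψ = 0.5000: g = -0.15971, g' = -0.7011 → ψ = 0.2722
  ψ = 0.2722: g = 0.01756, g' = -0.9055 → ψ = 0.2916
  ψ = 0.2916: g = 0.00030, g' = -0.8747 → ψ = 0.2920
Converged at ψ = 0.2920.
Compositions from xᵢ = zᵢ/(1+ψ(Kᵢ−1)), yᵢ = Kᵢxᵢ:
  1: x = 0.1631, y = 0.5837
  2: x = 0.4848, y = 0.2725
  3: x = 0.3521, y = 0.1438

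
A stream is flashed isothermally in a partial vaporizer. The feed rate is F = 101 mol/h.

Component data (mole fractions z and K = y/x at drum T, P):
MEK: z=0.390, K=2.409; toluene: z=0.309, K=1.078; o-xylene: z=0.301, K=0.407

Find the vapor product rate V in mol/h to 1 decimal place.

Newton iteration, β⁰ = 0.5:
  β = 0.500: g = 0.0919, g' = -0.482 → β = 0.691
  β = 0.691: g = -0.0009, g' = -0.504 → β = 0.689
Converged at β = 0.689.
Then V = β·F = 0.6888·101 = 69.6 mol/h and L = F − V = 31.4 mol/h.

V = 69.6 mol/h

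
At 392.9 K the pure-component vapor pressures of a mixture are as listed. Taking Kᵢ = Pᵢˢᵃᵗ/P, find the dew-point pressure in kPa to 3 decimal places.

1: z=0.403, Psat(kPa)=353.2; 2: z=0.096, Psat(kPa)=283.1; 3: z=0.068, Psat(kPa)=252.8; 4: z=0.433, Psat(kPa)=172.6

Pdew = 234.864 kPa

At the dew point ψ → 1, so Σzᵢ/Kᵢ = 1 with Kᵢ = Pᵢˢᵃᵗ/P ⇒ 1/P = Σzᵢ/Pᵢˢᵃᵗ.
1/P = 0.403/353.2 + 0.096/283.1 + 0.068/252.8 + 0.433/172.6 = 0.004258 ⇒ P = 234.864 kPa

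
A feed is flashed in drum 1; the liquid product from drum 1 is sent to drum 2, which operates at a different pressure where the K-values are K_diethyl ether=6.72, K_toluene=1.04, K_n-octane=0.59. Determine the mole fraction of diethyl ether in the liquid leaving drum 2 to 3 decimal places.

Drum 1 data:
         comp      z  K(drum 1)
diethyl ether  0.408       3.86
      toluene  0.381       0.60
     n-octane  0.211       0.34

Drum 1:
Let ψ₁ = V/F and solve Σ zᵢ(Kᵢ−1)/(1+ψ₁(Kᵢ−1)) = 0.
Check two-phase: ΣzᵢKᵢ = 1.875 > 1 and Σzᵢ/Kᵢ = 1.361 > 1, so g(0) = 0.875 > 0 and g(1) = -0.361 < 0.
Newton iteration, ψ₁⁰ = 0.4:
  ψ₁ = 0.400: g = 0.1736, g' = -0.982 → ψ₁ = 0.577
  ψ₁ = 0.577: g = 0.0174, g' = -0.818 → ψ₁ = 0.598
Converged at ψ₁ = 0.598.
Drum-1 compositions:
  diethyl ether: x = 0.151, y = 0.581
  toluene: x = 0.501, y = 0.301
  n-octane: x = 0.349, y = 0.119
Drum-2 feed = drum-1 liquid: z₂ = (0.1505, 0.5008, 0.3487).
Drum 2:
Let ψ₂ = V/F and solve Σ zᵢ(Kᵢ−1)/(1+ψ₂(Kᵢ−1)) = 0.
Check two-phase: ΣzᵢKᵢ = 1.738 > 1 and Σzᵢ/Kᵢ = 1.095 > 1, so g(0) = 0.738 > 0 and g(1) = -0.095 < 0.
Iterate (Newton) starting at ψ₂ = 0.31:
  ψ₂ = 0.310: g = 0.1665, g' = -0.718 → ψ₂ = 0.542
  ψ₂ = 0.542: g = 0.0458, g' = -0.391 → ψ₂ = 0.659
  ψ₂ = 0.659: g = 0.0041, g' = -0.327 → ψ₂ = 0.672
Converged at ψ₂ = 0.672.
  diethyl ether: x = 0.031, y = 0.209
  toluene: x = 0.488, y = 0.507
  n-octane: x = 0.481, y = 0.284

x_diethyl ether (drum 2) = 0.031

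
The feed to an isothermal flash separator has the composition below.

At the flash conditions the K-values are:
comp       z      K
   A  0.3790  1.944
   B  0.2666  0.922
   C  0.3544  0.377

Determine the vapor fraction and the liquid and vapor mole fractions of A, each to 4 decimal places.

Let ψ = V/F and solve Σ zᵢ(Kᵢ−1)/(1+ψ(Kᵢ−1)) = 0.
Check two-phase: ΣzᵢKᵢ = 1.1162 > 1 and Σzᵢ/Kᵢ = 1.4242 > 1, so g(0) = 0.1162 > 0 and g(1) = -0.4242 < 0.
Iterate (Newton) starting at ψ = 0.5:
  ψ = 0.5000: g = -0.09927, g' = -0.4478 → ψ = 0.2783
  ψ = 0.2783: g = -0.00503, g' = -0.4148 → ψ = 0.2662
Converged at ψ = 0.2662.
Compositions from xᵢ = zᵢ/(1+ψ(Kᵢ−1)), yᵢ = Kᵢxᵢ:
  A: x = 0.3029, y = 0.5888
  B: x = 0.2723, y = 0.2510
  C: x = 0.4249, y = 0.1602

ψ = 0.2662, x_A = 0.3029, y_A = 0.5888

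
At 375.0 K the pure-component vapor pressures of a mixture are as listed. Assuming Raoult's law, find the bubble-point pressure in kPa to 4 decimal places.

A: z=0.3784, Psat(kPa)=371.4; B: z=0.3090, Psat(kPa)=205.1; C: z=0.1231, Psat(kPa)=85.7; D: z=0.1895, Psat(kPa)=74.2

Pbub = 228.5242 kPa

At the bubble point ψ → 0, so ΣzᵢKᵢ = 1 with Kᵢ = Pᵢˢᵃᵗ/P ⇒ P = ΣzᵢPᵢˢᵃᵗ.
P = 0.3784·371.4 + 0.3090·205.1 + 0.1231·85.7 + 0.1895·74.2 = 228.5242 kPa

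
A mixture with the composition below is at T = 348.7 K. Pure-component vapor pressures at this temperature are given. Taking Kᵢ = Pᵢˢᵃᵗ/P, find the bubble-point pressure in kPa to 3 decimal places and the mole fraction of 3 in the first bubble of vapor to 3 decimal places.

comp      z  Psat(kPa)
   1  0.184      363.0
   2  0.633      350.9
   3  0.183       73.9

At the bubble point ψ → 0, so ΣzᵢKᵢ = 1 with Kᵢ = Pᵢˢᵃᵗ/P ⇒ P = ΣzᵢPᵢˢᵃᵗ.
P = 0.184·363.0 + 0.633·350.9 + 0.183·73.9 = 302.435 kPa
yᵢ = zᵢPᵢˢᵃᵗ/P ⇒ y_3 = 0.183·73.9/302.435 = 0.045

Pbub = 302.435 kPa, y_3 = 0.045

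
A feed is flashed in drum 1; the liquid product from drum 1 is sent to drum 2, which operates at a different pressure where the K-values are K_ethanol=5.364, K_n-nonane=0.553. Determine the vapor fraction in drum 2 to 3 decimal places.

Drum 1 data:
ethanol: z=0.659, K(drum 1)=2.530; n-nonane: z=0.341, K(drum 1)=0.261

V/F (drum 2) = 0.574

Drum 1:
Material balance + equilibrium reduce to Σ zᵢ(Kᵢ−1)/(1+ψ₁(Kᵢ−1)) = 0.
Feasibility: ΣzᵢKᵢ = 1.756, Σzᵢ/Kᵢ = 1.567 — both > 1, two phases present.
Binary case is linear: z₁(K₁−1)(1+ψ₁(K₂−1)) + z₂(K₂−1)(1+ψ₁(K₁−1)) = 0
⇒ ψ₁ = [z₁(K₁−1)+z₂(K₂−1)] / [−(K₁−1)(K₂−1)] = 0.7563/1.1307 = 0.669
Drum-1 compositions:
  ethanol: x = 0.326, y = 0.824
  n-nonane: x = 0.674, y = 0.176
Drum-2 feed = drum-1 liquid: z₂ = (0.3257, 0.6743).
Drum 2:
Material balance + equilibrium reduce to Σ zᵢ(Kᵢ−1)/(1+ψ₂(Kᵢ−1)) = 0.
Check two-phase: ΣzᵢKᵢ = 2.120 > 1 and Σzᵢ/Kᵢ = 1.280 > 1, so g(0) = 1.120 > 0 and g(1) = -0.280 < 0.
Newton–Raphson from ψ₂ = 0.5:
  ψ₂ = 0.500: g = 0.0585, g' = -0.836 → ψ₂ = 0.570
  ψ₂ = 0.570: g = 0.0031, g' = -0.753 → ψ₂ = 0.574
Converged at ψ₂ = 0.574.
  ethanol: x = 0.093, y = 0.498
  n-nonane: x = 0.907, y = 0.502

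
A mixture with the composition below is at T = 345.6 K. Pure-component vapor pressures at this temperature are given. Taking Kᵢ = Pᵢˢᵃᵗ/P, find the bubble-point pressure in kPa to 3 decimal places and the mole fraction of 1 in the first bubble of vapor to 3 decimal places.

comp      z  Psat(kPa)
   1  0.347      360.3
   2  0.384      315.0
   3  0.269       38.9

Pbub = 256.448 kPa, y_1 = 0.488

At the bubble point ψ → 0, so ΣzᵢKᵢ = 1 with Kᵢ = Pᵢˢᵃᵗ/P ⇒ P = ΣzᵢPᵢˢᵃᵗ.
P = 0.347·360.3 + 0.384·315.0 + 0.269·38.9 = 256.448 kPa
yᵢ = zᵢPᵢˢᵃᵗ/P ⇒ y_1 = 0.347·360.3/256.448 = 0.488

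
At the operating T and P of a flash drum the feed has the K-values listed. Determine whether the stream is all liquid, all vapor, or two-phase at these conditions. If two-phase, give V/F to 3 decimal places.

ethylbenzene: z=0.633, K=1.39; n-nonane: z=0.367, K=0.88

all vapor

ΣzᵢKᵢ = 1.203; Σzᵢ/Kᵢ = 0.872.
Since Σzᵢ/Kᵢ < 1 the mixture is above its dew point — single vapor phase.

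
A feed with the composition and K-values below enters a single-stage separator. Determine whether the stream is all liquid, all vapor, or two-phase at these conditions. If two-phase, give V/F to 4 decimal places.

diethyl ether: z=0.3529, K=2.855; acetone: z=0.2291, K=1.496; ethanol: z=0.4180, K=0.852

all vapor

ΣzᵢKᵢ = 1.7064; Σzᵢ/Kᵢ = 0.7674.
Since Σzᵢ/Kᵢ < 1 the mixture is above its dew point — single vapor phase.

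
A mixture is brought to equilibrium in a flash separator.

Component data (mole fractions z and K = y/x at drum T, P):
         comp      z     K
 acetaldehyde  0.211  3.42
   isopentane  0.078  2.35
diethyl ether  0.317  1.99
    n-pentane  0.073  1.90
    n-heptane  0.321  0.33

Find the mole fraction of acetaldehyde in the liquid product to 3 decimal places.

Material balance + equilibrium reduce to Σ zᵢ(Kᵢ−1)/(1+ψ(Kᵢ−1)) = 0.
Feasibility: ΣzᵢKᵢ = 1.780, Σzᵢ/Kᵢ = 1.265 — both > 1, two phases present.
Newton iteration, ψ⁰ = 0.5:
  ψ = 0.500: g = 0.2257, g' = -0.797 → ψ = 0.783
  ψ = 0.783: g = -0.0098, g' = -0.938 → ψ = 0.773
Converged at ψ = 0.773.
Compositions from xᵢ = zᵢ/(1+ψ(Kᵢ−1)), yᵢ = Kᵢxᵢ:
  acetaldehyde: x = 0.074, y = 0.251
  isopentane: x = 0.038, y = 0.090
  diethyl ether: x = 0.180, y = 0.357
  n-pentane: x = 0.043, y = 0.082
  n-heptane: x = 0.666, y = 0.220

x_acetaldehyde = 0.074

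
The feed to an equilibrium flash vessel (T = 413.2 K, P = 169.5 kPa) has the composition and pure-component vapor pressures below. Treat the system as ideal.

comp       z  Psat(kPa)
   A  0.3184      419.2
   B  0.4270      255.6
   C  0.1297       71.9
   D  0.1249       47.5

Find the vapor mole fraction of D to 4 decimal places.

y_D = 0.0864

Raoult's law: Kᵢ = Pᵢˢᵃᵗ/P = Pᵢˢᵃᵗ/169.5.
  K_A = 419.2/169.5 = 2.473156, K_B = 255.6/169.5 = 1.507965, K_C = 71.9/169.5 = 0.424189, K_D = 47.5/169.5 = 0.280236
Let ψ = V/F and solve Σ zᵢ(Kᵢ−1)/(1+ψ(Kᵢ−1)) = 0.
g(0) = ΣzᵢKᵢ − 1 = 0.5214 and g(1) = 1 − Σzᵢ/Kᵢ = -0.1634, so a root lies in (0, 1).
Newton–Raphson from ψ = 0.69:
  ψ = 0.6900: g = 0.09071, g' = -0.6041 → ψ = 0.8401
  ψ = 0.8401: g = -0.01045, g' = -0.7676 → ψ = 0.8265
  ψ = 0.8265: g = -0.00015, g' = -0.7460 → ψ = 0.8263
Converged at ψ = 0.8263.
Compositions from xᵢ = zᵢ/(1+ψ(Kᵢ−1)), yᵢ = Kᵢxᵢ:
  A: x = 0.1436, y = 0.3551
  B: x = 0.3008, y = 0.4535
  C: x = 0.2474, y = 0.1050
  D: x = 0.3082, y = 0.0864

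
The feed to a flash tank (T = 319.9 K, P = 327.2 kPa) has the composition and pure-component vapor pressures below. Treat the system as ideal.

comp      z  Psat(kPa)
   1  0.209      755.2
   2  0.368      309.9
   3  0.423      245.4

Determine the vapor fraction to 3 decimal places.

ψ = 0.659

Raoult's law: Kᵢ = Pᵢˢᵃᵗ/P = Pᵢˢᵃᵗ/327.2.
  K_1 = 755.2/327.2 = 2.30807, K_2 = 309.9/327.2 = 0.94713, K_3 = 245.4/327.2 = 0.75000
Rachford–Rice: g(ψ) = Σ zᵢ(Kᵢ−1)/(1+ψ(Kᵢ−1)) = 0.
g(0) = ΣzᵢKᵢ − 1 = 0.148 and g(1) = 1 − Σzᵢ/Kᵢ = -0.043, so a root lies in (0, 1).
Newton iteration, ψ⁰ = 0.5:
  ψ = 0.500: g = 0.0244, g' = -0.166 → ψ = 0.647
  ψ = 0.647: g = 0.0018, g' = -0.144 → ψ = 0.659
Converged at ψ = 0.659.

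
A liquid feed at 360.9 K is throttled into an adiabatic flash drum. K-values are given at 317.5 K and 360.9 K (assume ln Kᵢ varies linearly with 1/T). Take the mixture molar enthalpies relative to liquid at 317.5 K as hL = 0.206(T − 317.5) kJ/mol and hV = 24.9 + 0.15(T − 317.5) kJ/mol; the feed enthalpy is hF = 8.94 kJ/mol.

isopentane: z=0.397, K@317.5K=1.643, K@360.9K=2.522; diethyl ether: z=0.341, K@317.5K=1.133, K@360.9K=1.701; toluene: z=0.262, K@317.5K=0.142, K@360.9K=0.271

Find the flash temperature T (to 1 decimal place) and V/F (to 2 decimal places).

T = 322.9 K, V/F = 0.32

Adiabatic flash: solve Rachford–Rice at each trial T, then check hF = ψ·hV(T) + (1−ψ)·hL(T).
  T = 317.5 K: K = (1.643, 1.133, 0.142), RR gives ψ = 0.198, H_out = 4.920 kJ/mol
  T = 360.9 K: K = (2.522, 1.701, 0.271), RR gives ψ = 0.768, H_out = 26.197 kJ/mol
  T = 339.2 K: K = (2.064, 1.406, 0.200), RR gives ψ = 0.557, H_out = 17.673 kJ/mol
  T = 328.4 K: K = (1.849, 1.267, 0.170), RR gives ψ = 0.414, H_out = 12.306 kJ/mol
  T = 322.9 K: K = (1.744, 1.199, 0.155), RR gives ψ = 0.318, H_out = 8.937 kJ/mol
  T = 325.6 K: K = (1.795, 1.232, 0.162), RR gives ψ = 0.368, H_out = 10.663 kJ/mol
  T = 324.2 K: K = (1.769, 1.215, 0.159), RR gives ψ = 0.343, H_out = 9.787 kJ/mol
Linear interpolation between T = 322.9 (H_out = 8.937) and T = 324.2 (H_out = 9.787) on hF = 8.94 gives T ≈ 322.9 K, at which ψ = 0.32.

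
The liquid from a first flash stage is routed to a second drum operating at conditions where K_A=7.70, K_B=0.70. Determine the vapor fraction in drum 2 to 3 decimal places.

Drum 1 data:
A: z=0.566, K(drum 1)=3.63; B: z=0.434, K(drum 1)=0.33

Drum 1:
Binary case is linear: z₁(K₁−1)(1+ψ₁(K₂−1)) + z₂(K₂−1)(1+ψ₁(K₁−1)) = 0
⇒ ψ₁ = [z₁(K₁−1)+z₂(K₂−1)] / [−(K₁−1)(K₂−1)] = 1.1978/1.7621 = 0.680
Drum-1 compositions:
  A: x = 0.203, y = 0.737
  B: x = 0.797, y = 0.263
Drum-2 feed = drum-1 liquid: z₂ = (0.2030, 0.7970).
Drum 2:
Rachford–Rice: g(ψ₂) = Σ zᵢ(Kᵢ−1)/(1+ψ₂(Kᵢ−1)) = 0.
g(0) = ΣzᵢKᵢ − 1 = 1.121 and g(1) = 1 − Σzᵢ/Kᵢ = -0.165, so a root lies in (0, 1).
Binary case is linear: z₁(K₁−1)(1+ψ₂(K₂−1)) + z₂(K₂−1)(1+ψ₂(K₁−1)) = 0
⇒ ψ₂ = [z₁(K₁−1)+z₂(K₂−1)] / [−(K₁−1)(K₂−1)] = 1.1212/2.0100 = 0.558
  A: x = 0.043, y = 0.330
  B: x = 0.957, y = 0.670

V/F (drum 2) = 0.558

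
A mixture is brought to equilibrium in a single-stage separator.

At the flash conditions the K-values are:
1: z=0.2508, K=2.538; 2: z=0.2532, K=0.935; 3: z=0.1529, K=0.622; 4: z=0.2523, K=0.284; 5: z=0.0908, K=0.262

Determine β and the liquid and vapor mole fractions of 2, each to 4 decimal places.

Rachford–Rice: g(β) = Σ zᵢ(Kᵢ−1)/(1+β(Kᵢ−1)) = 0.
Feasibility: ΣzᵢKᵢ = 1.0638, Σzᵢ/Kᵢ = 1.8504 — both > 1, two phases present.
Newton iteration, β⁰ = 0.53:
  β = 0.5300: g = -0.27799, g' = -0.6847 → β = 0.1240
  β = 0.1240: g = -0.02528, g' = -0.6593 → β = 0.0856
  β = 0.0856: g = 0.00058, g' = -0.6908 → β = 0.0865
Converged at β = 0.0865.
Compositions from xᵢ = zᵢ/(1+β(Kᵢ−1)), yᵢ = Kᵢxᵢ:
  1: x = 0.2214, y = 0.5618
  2: x = 0.2546, y = 0.2381
  3: x = 0.1581, y = 0.0983
  4: x = 0.2690, y = 0.0764
  5: x = 0.0970, y = 0.0254

β = 0.0865, x_2 = 0.2546, y_2 = 0.2381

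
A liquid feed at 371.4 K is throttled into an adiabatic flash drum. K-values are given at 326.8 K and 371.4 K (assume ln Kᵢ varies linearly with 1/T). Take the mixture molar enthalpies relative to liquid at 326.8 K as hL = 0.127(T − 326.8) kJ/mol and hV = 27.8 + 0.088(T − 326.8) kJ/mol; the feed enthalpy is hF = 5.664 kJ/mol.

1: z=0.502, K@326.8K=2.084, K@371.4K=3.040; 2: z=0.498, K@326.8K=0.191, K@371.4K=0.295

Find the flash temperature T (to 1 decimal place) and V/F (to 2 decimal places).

Adiabatic flash: solve Rachford–Rice at each trial T, then check hF = ψ·hV(T) + (1−ψ)·hL(T).
  T = 326.8 K: K = (2.084, 0.191), RR gives ψ = 0.161, H_out = 4.479 kJ/mol
  T = 371.4 K: K = (3.040, 0.295), RR gives ψ = 0.468, H_out = 17.859 kJ/mol
  T = 349.1 K: K = (2.548, 0.241), RR gives ψ = 0.339, H_out = 11.970 kJ/mol
  T = 338.0 K: K = (2.313, 0.215), RR gives ψ = 0.260, H_out = 8.549 kJ/mol
  T = 332.4 K: K = (2.197, 0.203), RR gives ψ = 0.214, H_out = 6.612 kJ/mol
  T = 329.6 K: K = (2.140, 0.197), RR gives ψ = 0.188, H_out = 5.574 kJ/mol
  T = 331.0 K: K = (2.169, 0.200), RR gives ψ = 0.201, H_out = 6.100 kJ/mol
Linear interpolation between T = 329.6 (H_out = 5.574) and T = 331.0 (H_out = 6.100) on hF = 5.664 gives T ≈ 329.8 K, at which ψ = 0.19.

T = 329.8 K, V/F = 0.19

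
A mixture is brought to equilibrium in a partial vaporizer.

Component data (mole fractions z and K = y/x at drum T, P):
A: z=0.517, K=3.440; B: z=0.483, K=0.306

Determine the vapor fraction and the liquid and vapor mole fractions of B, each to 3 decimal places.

ψ = 0.547, x_B = 0.779, y_B = 0.238

Material balance + equilibrium reduce to Σ zᵢ(Kᵢ−1)/(1+ψ(Kᵢ−1)) = 0.
g(0) = ΣzᵢKᵢ − 1 = 0.926 and g(1) = 1 − Σzᵢ/Kᵢ = -0.729, so a root lies in (0, 1).
Binary case is linear: z₁(K₁−1)(1+ψ(K₂−1)) + z₂(K₂−1)(1+ψ(K₁−1)) = 0
⇒ ψ = [z₁(K₁−1)+z₂(K₂−1)] / [−(K₁−1)(K₂−1)] = 0.9263/1.6934 = 0.547
Compositions from xᵢ = zᵢ/(1+ψ(Kᵢ−1)), yᵢ = Kᵢxᵢ:
  A: x = 0.221, y = 0.762
  B: x = 0.779, y = 0.238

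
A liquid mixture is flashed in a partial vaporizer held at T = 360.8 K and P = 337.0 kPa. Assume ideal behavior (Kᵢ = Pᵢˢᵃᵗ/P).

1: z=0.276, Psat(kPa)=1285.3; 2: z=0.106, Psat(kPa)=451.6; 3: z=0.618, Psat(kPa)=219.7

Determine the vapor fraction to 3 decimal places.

Raoult's law: Kᵢ = Pᵢˢᵃᵗ/P = Pᵢˢᵃᵗ/337.0.
  K_1 = 1285.3/337.0 = 3.81395, K_2 = 451.6/337.0 = 1.34006, K_3 = 219.7/337.0 = 0.65193
Newton–Raphson from ψ = 0.66:
  ψ = 0.660: g = 0.0220, g' = -0.402 → ψ = 0.715
  ψ = 0.715: g = 0.0006, g' = -0.382 → ψ = 0.716
Converged at ψ = 0.716.

ψ = 0.716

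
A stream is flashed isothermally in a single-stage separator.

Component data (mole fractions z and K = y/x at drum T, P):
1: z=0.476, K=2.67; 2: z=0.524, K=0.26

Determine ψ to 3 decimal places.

ψ = 0.329

Binary case is linear: z₁(K₁−1)(1+ψ(K₂−1)) + z₂(K₂−1)(1+ψ(K₁−1)) = 0
⇒ ψ = [z₁(K₁−1)+z₂(K₂−1)] / [−(K₁−1)(K₂−1)] = 0.4072/1.2358 = 0.329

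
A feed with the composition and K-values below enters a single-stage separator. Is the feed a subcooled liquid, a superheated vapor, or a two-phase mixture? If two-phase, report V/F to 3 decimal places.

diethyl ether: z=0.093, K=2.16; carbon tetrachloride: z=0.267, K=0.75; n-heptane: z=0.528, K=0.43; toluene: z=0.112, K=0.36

ΣzᵢKᵢ = 0.668; Σzᵢ/Kᵢ = 1.938.
Since ΣzᵢKᵢ < 1 the mixture is below its bubble point — single liquid phase.

subcooled liquid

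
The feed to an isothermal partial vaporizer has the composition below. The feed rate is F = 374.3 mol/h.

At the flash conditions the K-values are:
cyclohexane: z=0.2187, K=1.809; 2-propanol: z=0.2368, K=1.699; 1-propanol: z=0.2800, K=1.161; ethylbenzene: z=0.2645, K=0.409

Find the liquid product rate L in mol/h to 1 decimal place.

L = 114.2 mol/h

Material balance + equilibrium reduce to Σ zᵢ(Kᵢ−1)/(1+V/F(Kᵢ−1)) = 0.
g(0) = ΣzᵢKᵢ − 1 = 0.2312 and g(1) = 1 − Σzᵢ/Kᵢ = -0.1481, so a root lies in (0, 1).
Newton iteration, V/F⁰ = 0.5:
  V/F = 0.5000: g = 0.06846, g' = -0.3284 → V/F = 0.7084
  V/F = 0.7084: g = -0.00527, g' = -0.3888 → V/F = 0.6949
  V/F = 0.6949: g = -0.00004, g' = -0.3829 → V/F = 0.6948
Converged at V/F = 0.6948.
Then V = V/F·F = 0.6948·374.3 = 260.1 mol/h and L = F − V = 114.2 mol/h.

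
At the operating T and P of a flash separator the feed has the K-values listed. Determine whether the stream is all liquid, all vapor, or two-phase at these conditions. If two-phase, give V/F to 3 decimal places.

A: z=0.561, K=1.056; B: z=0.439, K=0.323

all liquid

ΣzᵢKᵢ = 0.734; Σzᵢ/Kᵢ = 1.890.
Since ΣzᵢKᵢ < 1 the mixture is below its bubble point — single liquid phase.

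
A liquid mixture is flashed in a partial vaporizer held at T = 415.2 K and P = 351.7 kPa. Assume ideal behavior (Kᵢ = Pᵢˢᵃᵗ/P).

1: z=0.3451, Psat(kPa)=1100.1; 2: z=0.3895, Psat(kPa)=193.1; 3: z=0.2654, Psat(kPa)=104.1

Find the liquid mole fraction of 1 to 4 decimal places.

Raoult's law: Kᵢ = Pᵢˢᵃᵗ/P = Pᵢˢᵃᵗ/351.7.
  K_1 = 1100.1/351.7 = 3.127950, K_2 = 193.1/351.7 = 0.549047, K_3 = 104.1/351.7 = 0.295991
Let β = V/F and solve Σ zᵢ(Kᵢ−1)/(1+β(Kᵢ−1)) = 0.
g(0) = ΣzᵢKᵢ − 1 = 0.3719 and g(1) = 1 − Σzᵢ/Kᵢ = -0.7164, so a root lies in (0, 1).
Iterate (Newton) starting at β = 0.5:
  β = 0.5000: g = -0.15932, g' = -0.8121 → β = 0.3038
  β = 0.3038: g = 0.00479, g' = -0.8956 → β = 0.3092
Converged at β = 0.3092.
Compositions from xᵢ = zᵢ/(1+β(Kᵢ−1)), yᵢ = Kᵢxᵢ:
  1: x = 0.2082, y = 0.6511
  2: x = 0.4526, y = 0.2485
  3: x = 0.3392, y = 0.1004

x_1 = 0.2082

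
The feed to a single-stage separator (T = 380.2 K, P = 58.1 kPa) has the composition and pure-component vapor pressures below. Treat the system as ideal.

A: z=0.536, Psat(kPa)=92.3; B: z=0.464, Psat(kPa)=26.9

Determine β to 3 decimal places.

β = 0.210

Raoult's law: Kᵢ = Pᵢˢᵃᵗ/P = Pᵢˢᵃᵗ/58.1.
  K_A = 92.3/58.1 = 1.58864, K_B = 26.9/58.1 = 0.46299
Material balance + equilibrium reduce to Σ zᵢ(Kᵢ−1)/(1+β(Kᵢ−1)) = 0.
g(0) = ΣzᵢKᵢ − 1 = 0.066 and g(1) = 1 − Σzᵢ/Kᵢ = -0.340, so a root lies in (0, 1).
Binary case is linear: z₁(K₁−1)(1+β(K₂−1)) + z₂(K₂−1)(1+β(K₁−1)) = 0
⇒ β = [z₁(K₁−1)+z₂(K₂−1)] / [−(K₁−1)(K₂−1)] = 0.0663/0.3161 = 0.210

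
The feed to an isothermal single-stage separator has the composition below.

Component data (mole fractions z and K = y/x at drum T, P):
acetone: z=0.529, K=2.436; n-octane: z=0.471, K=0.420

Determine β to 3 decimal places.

Material balance + equilibrium reduce to Σ zᵢ(Kᵢ−1)/(1+β(Kᵢ−1)) = 0.
Feasibility: ΣzᵢKᵢ = 1.486, Σzᵢ/Kᵢ = 1.339 — both > 1, two phases present.
Newton iteration, β⁰ = 0.5:
  β = 0.500: g = 0.0574, g' = -0.684 → β = 0.584
Converged at β = 0.584.

β = 0.584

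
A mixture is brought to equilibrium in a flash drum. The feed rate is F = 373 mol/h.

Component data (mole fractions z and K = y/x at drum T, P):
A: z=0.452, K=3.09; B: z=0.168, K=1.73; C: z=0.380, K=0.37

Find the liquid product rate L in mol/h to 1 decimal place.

Let β = V/F and solve Σ zᵢ(Kᵢ−1)/(1+β(Kᵢ−1)) = 0.
Feasibility: ΣzᵢKᵢ = 1.828, Σzᵢ/Kᵢ = 1.270 — both > 1, two phases present.
Newton iteration, β⁰ = 0.42:
  β = 0.420: g = 0.2714, g' = -0.891 → β = 0.725
  β = 0.725: g = 0.0155, g' = -0.861 → β = 0.743
  β = 0.743: g = -0.0001, g' = -0.873 → β = 0.742
Converged at β = 0.742.
Then V = β·F = 0.7424·373 = 276.9 mol/h and L = F − V = 96.1 mol/h.

L = 96.1 mol/h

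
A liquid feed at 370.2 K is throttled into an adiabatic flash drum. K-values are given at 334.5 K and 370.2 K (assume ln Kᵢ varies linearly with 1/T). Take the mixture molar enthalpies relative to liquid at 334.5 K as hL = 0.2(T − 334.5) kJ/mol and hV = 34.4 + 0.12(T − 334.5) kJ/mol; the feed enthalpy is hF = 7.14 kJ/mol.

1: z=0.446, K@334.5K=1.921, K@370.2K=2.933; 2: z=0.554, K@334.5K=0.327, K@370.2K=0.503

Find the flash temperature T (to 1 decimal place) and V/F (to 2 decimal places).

Adiabatic flash: solve Rachford–Rice at each trial T, then check hF = ψ·hV(T) + (1−ψ)·hL(T).
  T = 334.5 K: K = (1.921, 0.327), RR gives ψ = 0.061, H_out = 2.105 kJ/mol
  T = 370.2 K: K = (2.933, 0.503), RR gives ψ = 0.611, H_out = 26.407 kJ/mol
  T = 352.4 K: K = (2.401, 0.410), RR gives ψ = 0.361, H_out = 15.473 kJ/mol
  T = 343.4 K: K = (2.152, 0.367), RR gives ψ = 0.224, H_out = 9.325 kJ/mol
  T = 338.9 K: K = (2.034, 0.347), RR gives ψ = 0.147, H_out = 5.869 kJ/mol
  T = 341.1 K: K = (2.091, 0.357), RR gives ψ = 0.185, H_out = 7.600 kJ/mol
Linear interpolation between T = 338.9 (H_out = 5.869) and T = 341.1 (H_out = 7.600) on hF = 7.14 gives T ≈ 340.5 K, at which ψ = 0.18.

T = 340.5 K, V/F = 0.18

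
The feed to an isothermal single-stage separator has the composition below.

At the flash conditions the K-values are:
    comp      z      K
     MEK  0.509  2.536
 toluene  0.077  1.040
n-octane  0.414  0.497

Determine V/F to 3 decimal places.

V/F = 0.810

Rachford–Rice: g(V/F) = Σ zᵢ(Kᵢ−1)/(1+V/F(Kᵢ−1)) = 0.
g(0) = ΣzᵢKᵢ − 1 = 0.577 and g(1) = 1 − Σzᵢ/Kᵢ = -0.108, so a root lies in (0, 1).
Iterate (Newton) starting at V/F = 0.38:
  V/F = 0.380: g = 0.2393, g' = -0.639 → V/F = 0.754
  V/F = 0.754: g = 0.0296, g' = -0.530 → V/F = 0.810
Converged at V/F = 0.810.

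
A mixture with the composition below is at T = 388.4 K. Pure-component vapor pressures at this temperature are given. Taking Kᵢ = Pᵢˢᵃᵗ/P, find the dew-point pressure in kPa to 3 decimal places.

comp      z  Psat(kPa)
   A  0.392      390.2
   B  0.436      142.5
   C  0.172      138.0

Pdew = 188.301 kPa

At the dew point ψ → 1, so Σzᵢ/Kᵢ = 1 with Kᵢ = Pᵢˢᵃᵗ/P ⇒ 1/P = Σzᵢ/Pᵢˢᵃᵗ.
1/P = 0.392/390.2 + 0.436/142.5 + 0.172/138.0 = 0.005311 ⇒ P = 188.301 kPa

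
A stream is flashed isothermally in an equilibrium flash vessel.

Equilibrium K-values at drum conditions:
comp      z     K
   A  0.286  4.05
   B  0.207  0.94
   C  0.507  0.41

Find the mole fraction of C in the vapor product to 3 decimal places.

y_C = 0.269

Iterate (Newton) starting at β = 0.44:
  β = 0.440: g = -0.0443, g' = -0.808 → β = 0.385
  β = 0.385: g = 0.0013, g' = -0.859 → β = 0.387
Converged at β = 0.387.
Compositions from xᵢ = zᵢ/(1+β(Kᵢ−1)), yᵢ = Kᵢxᵢ:
  A: x = 0.131, y = 0.531
  B: x = 0.212, y = 0.199
  C: x = 0.657, y = 0.269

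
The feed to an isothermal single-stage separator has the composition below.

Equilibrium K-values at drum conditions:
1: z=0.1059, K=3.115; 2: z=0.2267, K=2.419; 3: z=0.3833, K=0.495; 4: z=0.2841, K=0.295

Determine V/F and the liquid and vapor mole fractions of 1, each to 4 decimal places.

V/F = 0.1521, x_1 = 0.0801, y_1 = 0.2496

Newton–Raphson from V/F = 0.5:
  V/F = 0.5000: g = -0.27125, g' = -0.7798 → V/F = 0.1522
  V/F = 0.1522: g = -0.00004, g' = -0.8717 → V/F = 0.1521
Converged at V/F = 0.1521.
Compositions from xᵢ = zᵢ/(1+V/F(Kᵢ−1)), yᵢ = Kᵢxᵢ:
  1: x = 0.0801, y = 0.2496
  2: x = 0.1865, y = 0.4510
  3: x = 0.4152, y = 0.2055
  4: x = 0.3182, y = 0.0939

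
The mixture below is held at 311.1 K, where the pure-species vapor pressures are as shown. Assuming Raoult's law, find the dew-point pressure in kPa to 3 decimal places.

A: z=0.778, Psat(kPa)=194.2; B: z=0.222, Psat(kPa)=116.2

Pdew = 169.014 kPa

At the dew point ψ → 1, so Σzᵢ/Kᵢ = 1 with Kᵢ = Pᵢˢᵃᵗ/P ⇒ 1/P = Σzᵢ/Pᵢˢᵃᵗ.
1/P = 0.778/194.2 + 0.222/116.2 = 0.005917 ⇒ P = 169.014 kPa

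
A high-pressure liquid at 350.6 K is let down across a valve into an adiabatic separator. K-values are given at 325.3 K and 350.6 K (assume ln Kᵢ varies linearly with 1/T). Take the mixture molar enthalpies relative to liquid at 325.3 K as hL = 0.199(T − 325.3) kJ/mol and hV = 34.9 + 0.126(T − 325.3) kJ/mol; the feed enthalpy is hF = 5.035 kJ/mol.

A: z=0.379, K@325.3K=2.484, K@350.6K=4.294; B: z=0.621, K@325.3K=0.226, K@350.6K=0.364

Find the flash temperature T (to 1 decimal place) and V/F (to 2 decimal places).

Adiabatic flash: solve Rachford–Rice at each trial T, then check hF = ψ·hV(T) + (1−ψ)·hL(T).
  T = 325.3 K: K = (2.484, 0.226), RR gives ψ = 0.071, H_out = 2.485 kJ/mol
  T = 350.6 K: K = (4.294, 0.364), RR gives ψ = 0.407, H_out = 18.500 kJ/mol
  T = 338.0 K: K = (3.303, 0.290), RR gives ψ = 0.264, H_out = 11.493 kJ/mol
  T = 331.6 K: K = (2.869, 0.256), RR gives ψ = 0.177, H_out = 7.360 kJ/mol
  T = 328.5 K: K = (2.674, 0.241), RR gives ψ = 0.128, H_out = 5.091 kJ/mol
  T = 326.9 K: K = (2.578, 0.233), RR gives ψ = 0.101, H_out = 3.827 kJ/mol
Linear interpolation between T = 326.9 (H_out = 3.827) and T = 328.5 (H_out = 5.091) on hF = 5.035 gives T ≈ 328.4 K, at which ψ = 0.13.

T = 328.4 K, V/F = 0.13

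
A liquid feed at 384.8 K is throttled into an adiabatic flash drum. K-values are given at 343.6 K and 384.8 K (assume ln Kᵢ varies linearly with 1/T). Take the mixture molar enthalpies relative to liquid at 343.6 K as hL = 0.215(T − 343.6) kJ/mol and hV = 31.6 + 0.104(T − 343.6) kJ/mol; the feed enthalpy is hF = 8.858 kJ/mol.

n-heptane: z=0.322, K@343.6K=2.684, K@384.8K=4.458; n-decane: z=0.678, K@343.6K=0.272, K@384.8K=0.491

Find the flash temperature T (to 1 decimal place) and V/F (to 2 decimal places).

Adiabatic flash: solve Rachford–Rice at each trial T, then check hF = ψ·hV(T) + (1−ψ)·hL(T).
  T = 343.6 K: K = (2.684, 0.272), RR gives ψ = 0.040, H_out = 1.254 kJ/mol
  T = 384.8 K: K = (4.458, 0.491), RR gives ψ = 0.437, H_out = 20.656 kJ/mol
  T = 364.2 K: K = (3.509, 0.372), RR gives ψ = 0.242, H_out = 11.529 kJ/mol
  T = 353.9 K: K = (3.081, 0.319), RR gives ψ = 0.147, H_out = 6.700 kJ/mol
  T = 359.0 K: K = (3.289, 0.345), RR gives ψ = 0.195, H_out = 9.143 kJ/mol
  T = 356.4 K: K = (3.182, 0.332), RR gives ψ = 0.171, H_out = 7.913 kJ/mol
  T = 357.7 K: K = (3.235, 0.338), RR gives ψ = 0.183, H_out = 8.532 kJ/mol
Linear interpolation between T = 357.7 (H_out = 8.532) and T = 359.0 (H_out = 9.143) on hF = 8.858 gives T ≈ 358.4 K, at which ψ = 0.19.

T = 358.4 K, V/F = 0.19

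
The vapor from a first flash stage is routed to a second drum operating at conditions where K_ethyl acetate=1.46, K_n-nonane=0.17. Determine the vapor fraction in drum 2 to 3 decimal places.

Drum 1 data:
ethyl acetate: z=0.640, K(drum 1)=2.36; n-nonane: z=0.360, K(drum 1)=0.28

V/F (drum 2) = 0.586

Drum 1:
Rachford–Rice: g(ψ₁) = Σ zᵢ(Kᵢ−1)/(1+ψ₁(Kᵢ−1)) = 0.
Check two-phase: ΣzᵢKᵢ = 1.611 > 1 and Σzᵢ/Kᵢ = 1.557 > 1, so g(0) = 0.611 > 0 and g(1) = -0.557 < 0.
Newton iteration, ψ₁⁰ = 0.5:
  ψ₁ = 0.500: g = 0.1131, g' = -0.875 → ψ₁ = 0.629
  ψ₁ = 0.629: g = -0.0049, g' = -0.968 → ψ₁ = 0.624
Converged at ψ₁ = 0.624.
Drum-1 compositions:
  ethyl acetate: x = 0.346, y = 0.817
  n-nonane: x = 0.654, y = 0.183
Drum-2 feed = drum-1 vapor: z₂ = (0.8169, 0.1831).
Drum 2:
Rachford–Rice: g(ψ₂) = Σ zᵢ(Kᵢ−1)/(1+ψ₂(Kᵢ−1)) = 0.
g(0) = ΣzᵢKᵢ − 1 = 0.224 and g(1) = 1 − Σzᵢ/Kᵢ = -0.636, so a root lies in (0, 1).
Binary case is linear: z₁(K₁−1)(1+ψ₂(K₂−1)) + z₂(K₂−1)(1+ψ₂(K₁−1)) = 0
⇒ ψ₂ = [z₁(K₁−1)+z₂(K₂−1)] / [−(K₁−1)(K₂−1)] = 0.2238/0.3818 = 0.586
  ethyl acetate: x = 0.643, y = 0.939
  n-nonane: x = 0.357, y = 0.061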